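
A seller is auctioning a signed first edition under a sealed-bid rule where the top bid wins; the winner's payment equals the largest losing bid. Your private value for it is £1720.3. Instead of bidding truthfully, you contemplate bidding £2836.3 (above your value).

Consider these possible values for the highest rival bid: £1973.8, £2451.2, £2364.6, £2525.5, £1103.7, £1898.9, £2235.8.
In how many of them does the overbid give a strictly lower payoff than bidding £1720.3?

6

The deviation hurts exactly when the highest competing bid lies strictly between £1720.3 and £2836.3 — overbidding then wins at a price above your value.
£1973.8: inside the interval → strictly worse (loss £253.5).
£2451.2: inside the interval → strictly worse (loss £730.9).
£2364.6: inside the interval → strictly worse (loss £644.3).
£2525.5: inside the interval → strictly worse (loss £805.2).
£1103.7: below both → same outcome either way.
£1898.9: inside the interval → strictly worse (loss £178.6).
£2235.8: inside the interval → strictly worse (loss £515.5).
Count: 6.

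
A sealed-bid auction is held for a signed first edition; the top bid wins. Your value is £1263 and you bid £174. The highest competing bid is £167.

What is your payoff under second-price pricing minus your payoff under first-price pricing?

£7

You have the highest bid, so you win under either rule.
Second-price: pay £167 → payoff £1096.
First-price: pay your own bid £174 → payoff £1089.
Difference = £1096 − (£1089) = £7.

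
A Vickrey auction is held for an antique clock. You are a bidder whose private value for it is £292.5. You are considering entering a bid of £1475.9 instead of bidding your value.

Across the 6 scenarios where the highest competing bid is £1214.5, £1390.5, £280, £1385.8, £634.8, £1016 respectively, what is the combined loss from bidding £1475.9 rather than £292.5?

£4179.1

The deviation costs you only when the competing bid falls strictly between £292.5 and £1475.9; elsewhere both bids give the same outcome.
£1214.5: truthful payoff £0, deviation payoff −£922 → loss £922.
£1390.5: truthful payoff £0, deviation payoff −£1098 → loss £1098.
£280: outcomes coincide → loss £0.
£1385.8: truthful payoff £0, deviation payoff −£1093.3 → loss £1093.3.
£634.8: truthful payoff £0, deviation payoff −£342.3 → loss £342.3.
£1016: truthful payoff £0, deviation payoff −£723.5 → loss £723.5.
Total loss = £922 + £1098 + £1093.3 + £342.3 + £723.5 = £4179.1.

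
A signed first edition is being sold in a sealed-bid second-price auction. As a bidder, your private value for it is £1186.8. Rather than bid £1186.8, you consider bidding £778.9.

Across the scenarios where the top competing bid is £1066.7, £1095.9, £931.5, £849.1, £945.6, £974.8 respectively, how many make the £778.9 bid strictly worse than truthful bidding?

6

The deviation hurts exactly when the highest competing bid lies strictly between £778.9 and £1186.8 — underbidding then forfeits a profitable win.
£1066.7: inside the interval → strictly worse (loss £120.1).
£1095.9: inside the interval → strictly worse (loss £90.9).
£931.5: inside the interval → strictly worse (loss £255.3).
£849.1: inside the interval → strictly worse (loss £337.7).
£945.6: inside the interval → strictly worse (loss £241.2).
£974.8: inside the interval → strictly worse (loss £212).
Count: 6.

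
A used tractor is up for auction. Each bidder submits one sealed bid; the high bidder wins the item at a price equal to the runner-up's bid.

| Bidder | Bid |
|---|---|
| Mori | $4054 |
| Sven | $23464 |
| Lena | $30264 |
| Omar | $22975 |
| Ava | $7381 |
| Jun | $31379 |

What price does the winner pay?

$30264

Highest bid: Jun at $31379, so Jun wins.
Second-highest bid: Lena at $30264 — that is the price the winner pays.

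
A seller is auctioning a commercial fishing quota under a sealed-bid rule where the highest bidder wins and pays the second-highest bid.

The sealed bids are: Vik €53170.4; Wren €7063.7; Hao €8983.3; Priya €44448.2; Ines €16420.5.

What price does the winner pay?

€44448.2

Highest bid: Vik at €53170.4, so Vik wins.
Second-highest bid: Priya at €44448.2 — that is the price the winner pays.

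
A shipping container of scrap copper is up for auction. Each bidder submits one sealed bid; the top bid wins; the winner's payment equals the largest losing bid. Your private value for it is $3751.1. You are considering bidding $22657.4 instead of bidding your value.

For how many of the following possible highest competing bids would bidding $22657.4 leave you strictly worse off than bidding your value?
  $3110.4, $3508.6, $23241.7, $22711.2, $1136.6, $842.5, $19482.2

1

The deviation hurts exactly when the highest competing bid lies strictly between $3751.1 and $22657.4 — overbidding then wins at a price above your value.
$3110.4: below both → same outcome either way.
$3508.6: below both → same outcome either way.
$23241.7: above both → same outcome either way.
$22711.2: above both → same outcome either way.
$1136.6: below both → same outcome either way.
$842.5: below both → same outcome either way.
$19482.2: inside the interval → strictly worse (loss $15731.1).
Count: 1.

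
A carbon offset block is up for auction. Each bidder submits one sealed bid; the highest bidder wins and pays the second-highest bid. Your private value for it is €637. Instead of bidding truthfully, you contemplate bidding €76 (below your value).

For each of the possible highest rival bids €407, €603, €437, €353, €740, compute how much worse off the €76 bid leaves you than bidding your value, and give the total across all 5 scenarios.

€748

The deviation costs you only when the competing bid falls strictly between €76 and €637; elsewhere both bids give the same outcome.
€407: truthful payoff €230, deviation payoff €0 → loss €230.
€603: truthful payoff €34, deviation payoff €0 → loss €34.
€437: truthful payoff €200, deviation payoff €0 → loss €200.
€353: truthful payoff €284, deviation payoff €0 → loss €284.
€740: outcomes coincide → loss €0.
Total loss = €230 + €34 + €200 + €284 = €748.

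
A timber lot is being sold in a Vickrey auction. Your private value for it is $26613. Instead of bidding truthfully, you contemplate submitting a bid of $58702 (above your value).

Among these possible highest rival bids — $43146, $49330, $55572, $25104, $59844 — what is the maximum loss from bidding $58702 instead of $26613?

$43146: truthful gives $0, deviation gives −$16533 → loss $16533.
$49330: truthful gives $0, deviation gives −$22717 → loss $22717.
$55572: truthful gives $0, deviation gives −$28959 → loss $28959.
$25104: same outcome either way → loss $0.
$59844: same outcome either way → loss $0.
Maximum loss: $28959.

$28959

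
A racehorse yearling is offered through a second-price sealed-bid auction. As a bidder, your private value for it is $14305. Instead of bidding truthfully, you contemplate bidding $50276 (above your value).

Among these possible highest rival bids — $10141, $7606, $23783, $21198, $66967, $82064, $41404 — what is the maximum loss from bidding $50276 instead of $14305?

$10141: same outcome either way → loss $0.
$7606: same outcome either way → loss $0.
$23783: truthful gives $0, deviation gives −$9478 → loss $9478.
$21198: truthful gives $0, deviation gives −$6893 → loss $6893.
$66967: same outcome either way → loss $0.
$82064: same outcome either way → loss $0.
$41404: truthful gives $0, deviation gives −$27099 → loss $27099.
Maximum loss: $27099.

$27099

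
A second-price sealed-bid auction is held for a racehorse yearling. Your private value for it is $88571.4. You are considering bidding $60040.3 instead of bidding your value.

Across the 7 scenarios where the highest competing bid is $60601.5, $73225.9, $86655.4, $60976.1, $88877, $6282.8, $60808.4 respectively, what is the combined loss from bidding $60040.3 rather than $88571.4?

The deviation costs you only when the competing bid falls strictly between $60040.3 and $88571.4; elsewhere both bids give the same outcome.
$60601.5: truthful payoff $27969.9, deviation payoff $0 → loss $27969.9.
$73225.9: truthful payoff $15345.5, deviation payoff $0 → loss $15345.5.
$86655.4: truthful payoff $1916, deviation payoff $0 → loss $1916.
$60976.1: truthful payoff $27595.3, deviation payoff $0 → loss $27595.3.
$88877: outcomes coincide → loss $0.
$6282.8: outcomes coincide → loss $0.
$60808.4: truthful payoff $27763, deviation payoff $0 → loss $27763.
Total loss = $27969.9 + $15345.5 + $1916 + $27595.3 + $27763 = $100589.7.

$100589.7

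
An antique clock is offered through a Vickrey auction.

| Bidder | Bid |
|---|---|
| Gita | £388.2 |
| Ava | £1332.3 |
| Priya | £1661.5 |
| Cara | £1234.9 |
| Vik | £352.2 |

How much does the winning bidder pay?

Highest bid: Priya at £1661.5, so Priya wins.
Second-highest bid: Ava at £1332.3 — that is the price the winner pays.

£1332.3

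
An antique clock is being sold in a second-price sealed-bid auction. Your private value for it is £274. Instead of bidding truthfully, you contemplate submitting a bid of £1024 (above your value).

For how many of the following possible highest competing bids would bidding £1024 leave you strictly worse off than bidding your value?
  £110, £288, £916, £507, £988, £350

5

The deviation hurts exactly when the highest competing bid lies strictly between £274 and £1024 — overbidding then wins at a price above your value.
£110: below both → same outcome either way.
£288: inside the interval → strictly worse (loss £14).
£916: inside the interval → strictly worse (loss £642).
£507: inside the interval → strictly worse (loss £233).
£988: inside the interval → strictly worse (loss £714).
£350: inside the interval → strictly worse (loss £76).
Count: 5.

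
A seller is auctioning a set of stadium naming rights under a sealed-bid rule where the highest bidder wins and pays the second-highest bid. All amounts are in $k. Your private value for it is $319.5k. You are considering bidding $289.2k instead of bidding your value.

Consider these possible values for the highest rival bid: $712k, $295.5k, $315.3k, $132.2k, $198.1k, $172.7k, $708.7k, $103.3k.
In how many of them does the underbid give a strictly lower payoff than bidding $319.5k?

2

The deviation hurts exactly when the highest competing bid lies strictly between $289.2k and $319.5k — underbidding then forfeits a profitable win.
$712k: above both → same outcome either way.
$295.5k: inside the interval → strictly worse (loss $24k).
$315.3k: inside the interval → strictly worse (loss $4.2k).
$132.2k: below both → same outcome either way.
$198.1k: below both → same outcome either way.
$172.7k: below both → same outcome either way.
$708.7k: above both → same outcome either way.
$103.3k: below both → same outcome either way.
Count: 2.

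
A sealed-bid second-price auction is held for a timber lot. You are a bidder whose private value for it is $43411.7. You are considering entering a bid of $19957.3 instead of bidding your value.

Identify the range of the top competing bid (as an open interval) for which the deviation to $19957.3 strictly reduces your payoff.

If the competing bid is below $19957.3, both bids win at the same price — no difference.
If it is above $43411.7, both bids lose — no difference.
If it lies strictly between $19957.3 and $43411.7, bidding your value wins at a price below your value (positive payoff) while bidding $19957.3 loses (payoff 0).
So the deviation strictly hurts on the open interval ($19957.3, $43411.7).

($19957.3, $43411.7)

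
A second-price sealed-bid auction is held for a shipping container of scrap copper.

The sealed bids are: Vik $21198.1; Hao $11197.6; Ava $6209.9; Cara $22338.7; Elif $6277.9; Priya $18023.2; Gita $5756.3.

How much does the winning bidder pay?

Highest bid: Cara at $22338.7, so Cara wins.
Second-highest bid: Vik at $21198.1 — that is the price the winner pays.

$21198.1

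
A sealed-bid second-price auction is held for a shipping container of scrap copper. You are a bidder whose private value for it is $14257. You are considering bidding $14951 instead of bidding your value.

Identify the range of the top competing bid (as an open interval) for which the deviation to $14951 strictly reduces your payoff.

($14257, $14951)

If the competing bid is below $14257, both bids win at the same price — no difference.
If it is above $14951, both bids lose — no difference.
If it lies strictly between $14257 and $14951, bidding your value loses (payoff 0) while bidding $14951 wins at a price above your value (payoff negative).
So the deviation strictly hurts on the open interval ($14257, $14951).
Because the price is fixed by the runner-up's bid, deviating from your value can only change a good outcome into a bad one — never the reverse.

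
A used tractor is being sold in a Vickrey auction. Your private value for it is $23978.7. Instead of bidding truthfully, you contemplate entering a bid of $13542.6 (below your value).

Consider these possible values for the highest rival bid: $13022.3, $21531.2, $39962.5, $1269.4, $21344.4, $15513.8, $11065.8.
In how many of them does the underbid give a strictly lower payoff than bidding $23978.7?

3

The deviation hurts exactly when the highest competing bid lies strictly between $13542.6 and $23978.7 — underbidding then forfeits a profitable win.
$13022.3: below both → same outcome either way.
$21531.2: inside the interval → strictly worse (loss $2447.5).
$39962.5: above both → same outcome either way.
$1269.4: below both → same outcome either way.
$21344.4: inside the interval → strictly worse (loss $2634.3).
$15513.8: inside the interval → strictly worse (loss $8464.9).
$11065.8: below both → same outcome either way.
Count: 3.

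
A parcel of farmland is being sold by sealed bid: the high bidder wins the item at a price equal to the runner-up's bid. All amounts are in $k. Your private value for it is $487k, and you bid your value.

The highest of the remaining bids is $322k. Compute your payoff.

$165k

Your bid $487k exceeds the highest competing bid $322k, so you win.
In a second-price auction the winner pays the second-highest bid, $322k.
Payoff = value − price = $487k − $322k = $165k.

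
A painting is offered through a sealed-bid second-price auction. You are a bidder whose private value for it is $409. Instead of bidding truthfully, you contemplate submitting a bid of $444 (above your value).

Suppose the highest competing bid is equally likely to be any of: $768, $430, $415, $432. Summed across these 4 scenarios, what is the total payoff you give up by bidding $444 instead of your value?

The deviation costs you only when the competing bid falls strictly between $409 and $444; elsewhere both bids give the same outcome.
$768: outcomes coincide → loss $0.
$430: truthful payoff $0, deviation payoff −$21 → loss $21.
$415: truthful payoff $0, deviation payoff −$6 → loss $6.
$432: truthful payoff $0, deviation payoff −$23 → loss $23.
Total loss = $21 + $6 + $23 = $50.

$50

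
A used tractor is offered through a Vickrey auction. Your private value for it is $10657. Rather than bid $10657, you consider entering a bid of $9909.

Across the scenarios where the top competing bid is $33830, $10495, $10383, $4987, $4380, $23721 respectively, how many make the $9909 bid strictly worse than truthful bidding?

2

The deviation hurts exactly when the highest competing bid lies strictly between $9909 and $10657 — underbidding then forfeits a profitable win.
$33830: above both → same outcome either way.
$10495: inside the interval → strictly worse (loss $162).
$10383: inside the interval → strictly worse (loss $274).
$4987: below both → same outcome either way.
$4380: below both → same outcome either way.
$23721: above both → same outcome either way.
Count: 2.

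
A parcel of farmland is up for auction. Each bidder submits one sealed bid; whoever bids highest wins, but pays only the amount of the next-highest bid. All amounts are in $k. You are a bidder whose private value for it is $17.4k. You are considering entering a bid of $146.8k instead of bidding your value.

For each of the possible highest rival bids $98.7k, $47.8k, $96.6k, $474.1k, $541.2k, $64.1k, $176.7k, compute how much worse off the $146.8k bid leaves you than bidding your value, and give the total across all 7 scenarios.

$237.6k

The deviation costs you only when the competing bid falls strictly between $17.4k and $146.8k; elsewhere both bids give the same outcome.
$98.7k: truthful payoff $0k, deviation payoff −$81.3k → loss $81.3k.
$47.8k: truthful payoff $0k, deviation payoff −$30.4k → loss $30.4k.
$96.6k: truthful payoff $0k, deviation payoff −$79.2k → loss $79.2k.
$474.1k: outcomes coincide → loss $0k.
$541.2k: outcomes coincide → loss $0k.
$64.1k: truthful payoff $0k, deviation payoff −$46.7k → loss $46.7k.
$176.7k: outcomes coincide → loss $0k.
Total loss = $81.3k + $30.4k + $79.2k + $46.7k = $237.6k.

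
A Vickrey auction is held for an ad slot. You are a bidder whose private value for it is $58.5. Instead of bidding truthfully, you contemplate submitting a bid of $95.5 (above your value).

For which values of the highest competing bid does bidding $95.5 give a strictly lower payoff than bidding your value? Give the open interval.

If the competing bid is below $58.5, both bids win at the same price — no difference.
If it is above $95.5, both bids lose — no difference.
If it lies strictly between $58.5 and $95.5, bidding your value loses (payoff 0) while bidding $95.5 wins at a price above your value (payoff negative).
So the deviation strictly hurts on the open interval ($58.5, $95.5).

($58.5, $95.5)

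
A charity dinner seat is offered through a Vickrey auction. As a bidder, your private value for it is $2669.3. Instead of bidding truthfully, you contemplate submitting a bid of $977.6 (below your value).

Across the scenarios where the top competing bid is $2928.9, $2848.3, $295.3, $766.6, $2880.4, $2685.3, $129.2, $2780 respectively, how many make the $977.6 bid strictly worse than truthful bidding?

The deviation hurts exactly when the highest competing bid lies strictly between $977.6 and $2669.3 — underbidding then forfeits a profitable win.
$2928.9: above both → same outcome either way.
$2848.3: above both → same outcome either way.
$295.3: below both → same outcome either way.
$766.6: below both → same outcome either way.
$2880.4: above both → same outcome either way.
$2685.3: above both → same outcome either way.
$129.2: below both → same outcome either way.
$2780: above both → same outcome either way.
Count: 0.

0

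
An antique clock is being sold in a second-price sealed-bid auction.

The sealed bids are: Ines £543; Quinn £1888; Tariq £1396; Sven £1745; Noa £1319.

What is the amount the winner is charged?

£1745

Highest bid: Quinn at £1888, so Quinn wins.
Second-highest bid: Sven at £1745 — that is the price the winner pays.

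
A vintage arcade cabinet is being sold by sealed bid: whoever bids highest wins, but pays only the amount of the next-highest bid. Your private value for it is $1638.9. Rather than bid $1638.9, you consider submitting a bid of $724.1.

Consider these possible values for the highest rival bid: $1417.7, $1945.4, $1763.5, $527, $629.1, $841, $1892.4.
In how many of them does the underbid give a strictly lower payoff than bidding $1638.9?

2

The deviation hurts exactly when the highest competing bid lies strictly between $724.1 and $1638.9 — underbidding then forfeits a profitable win.
$1417.7: inside the interval → strictly worse (loss $221.2).
$1945.4: above both → same outcome either way.
$1763.5: above both → same outcome either way.
$527: below both → same outcome either way.
$629.1: below both → same outcome either way.
$841: inside the interval → strictly worse (loss $797.9).
$1892.4: above both → same outcome either way.
Count: 2.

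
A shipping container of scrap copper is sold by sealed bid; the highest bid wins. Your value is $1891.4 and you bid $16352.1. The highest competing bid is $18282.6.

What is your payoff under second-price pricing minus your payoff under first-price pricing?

$0

Your bid $16352.1 is below $18282.6, so you lose under either rule.
Payoff is $0 in both cases; difference = $0.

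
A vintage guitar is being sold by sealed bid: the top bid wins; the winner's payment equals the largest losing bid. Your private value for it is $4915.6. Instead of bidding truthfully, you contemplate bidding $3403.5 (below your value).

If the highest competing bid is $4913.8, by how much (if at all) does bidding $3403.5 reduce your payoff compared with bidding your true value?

$1.8

Bidding your value $4915.6: you win (since $4915.6 > $4913.8) and pay $4913.8. Payoff $1.8.
Bidding $3403.5: you lose. Payoff $0.
The competing bid $4913.8 lies between your shaded bid and your value, so underbidding forfeits an item you could have won at a profitable price.
Loss from deviating = $1.8 − ($0) = $1.8.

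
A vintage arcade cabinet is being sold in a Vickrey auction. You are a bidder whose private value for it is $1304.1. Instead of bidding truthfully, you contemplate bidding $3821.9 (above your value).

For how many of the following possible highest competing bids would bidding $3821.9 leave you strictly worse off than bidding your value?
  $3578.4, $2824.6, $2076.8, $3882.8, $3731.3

4

The deviation hurts exactly when the highest competing bid lies strictly between $1304.1 and $3821.9 — overbidding then wins at a price above your value.
$3578.4: inside the interval → strictly worse (loss $2274.3).
$2824.6: inside the interval → strictly worse (loss $1520.5).
$2076.8: inside the interval → strictly worse (loss $772.7).
$3882.8: above both → same outcome either way.
$3731.3: inside the interval → strictly worse (loss $2427.2).
Count: 4.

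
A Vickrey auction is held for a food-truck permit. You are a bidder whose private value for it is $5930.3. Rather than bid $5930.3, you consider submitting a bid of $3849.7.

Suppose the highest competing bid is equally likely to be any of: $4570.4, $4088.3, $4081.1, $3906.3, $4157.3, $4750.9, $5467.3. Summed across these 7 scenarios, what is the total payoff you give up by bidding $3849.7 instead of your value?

The deviation costs you only when the competing bid falls strictly between $3849.7 and $5930.3; elsewhere both bids give the same outcome.
$4570.4: truthful payoff $1359.9, deviation payoff $0 → loss $1359.9.
$4088.3: truthful payoff $1842, deviation payoff $0 → loss $1842.
$4081.1: truthful payoff $1849.2, deviation payoff $0 → loss $1849.2.
$3906.3: truthful payoff $2024, deviation payoff $0 → loss $2024.
$4157.3: truthful payoff $1773, deviation payoff $0 → loss $1773.
$4750.9: truthful payoff $1179.4, deviation payoff $0 → loss $1179.4.
$5467.3: truthful payoff $463, deviation payoff $0 → loss $463.
Total loss = $1359.9 + $1842 + $1849.2 + $2024 + $1773 + $1179.4 + $463 = $10490.5.

$10490.5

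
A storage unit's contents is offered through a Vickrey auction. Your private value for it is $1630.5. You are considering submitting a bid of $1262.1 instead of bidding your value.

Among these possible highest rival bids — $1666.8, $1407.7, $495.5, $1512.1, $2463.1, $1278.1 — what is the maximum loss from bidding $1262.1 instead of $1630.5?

$352.4

$1666.8: same outcome either way → loss $0.
$1407.7: truthful gives $222.8, deviation gives $0 → loss $222.8.
$495.5: same outcome either way → loss $0.
$1512.1: truthful gives $118.4, deviation gives $0 → loss $118.4.
$2463.1: same outcome either way → loss $0.
$1278.1: truthful gives $352.4, deviation gives $0 → loss $352.4.
Maximum loss: $352.4.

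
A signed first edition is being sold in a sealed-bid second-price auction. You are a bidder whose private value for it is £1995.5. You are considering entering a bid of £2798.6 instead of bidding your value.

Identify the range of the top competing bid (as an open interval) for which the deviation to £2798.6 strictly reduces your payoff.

If the competing bid is below £1995.5, both bids win at the same price — no difference.
If it is above £2798.6, both bids lose — no difference.
If it lies strictly between £1995.5 and £2798.6, bidding your value loses (payoff 0) while bidding £2798.6 wins at a price above your value (payoff negative).
So the deviation strictly hurts on the open interval (£1995.5, £2798.6).

(£1995.5, £2798.6)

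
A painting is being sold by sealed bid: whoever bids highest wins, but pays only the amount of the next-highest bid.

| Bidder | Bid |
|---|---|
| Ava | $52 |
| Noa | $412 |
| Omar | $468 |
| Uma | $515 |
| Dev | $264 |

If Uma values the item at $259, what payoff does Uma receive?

Highest bid: Uma at $515, so Uma wins.
Second-highest bid: Omar at $468 — that is the price the winner pays.
Uma's payoff = value − price = $259 − $468 = −$209.

−$209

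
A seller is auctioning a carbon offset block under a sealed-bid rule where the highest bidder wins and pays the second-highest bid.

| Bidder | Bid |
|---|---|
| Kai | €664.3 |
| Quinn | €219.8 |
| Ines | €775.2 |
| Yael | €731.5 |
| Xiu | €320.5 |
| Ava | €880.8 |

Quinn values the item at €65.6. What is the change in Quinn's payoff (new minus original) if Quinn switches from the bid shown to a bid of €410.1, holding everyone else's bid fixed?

€0

The highest bid among the other bidders is €880.8; Quinn's bid doesn't change that.
Original bid €219.8: Quinn is not highest (top rival bid is €880.8); payoff €0.
Alternative bid €410.1: Quinn is not highest (top rival bid is €880.8); payoff €0.
Change in payoff = €0 − (€0) = €0.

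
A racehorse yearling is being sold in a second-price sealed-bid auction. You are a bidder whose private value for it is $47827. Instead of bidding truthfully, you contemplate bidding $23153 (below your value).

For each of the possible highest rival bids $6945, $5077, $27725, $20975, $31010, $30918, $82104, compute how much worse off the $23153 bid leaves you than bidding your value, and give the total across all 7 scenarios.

The deviation costs you only when the competing bid falls strictly between $23153 and $47827; elsewhere both bids give the same outcome.
$6945: outcomes coincide → loss $0.
$5077: outcomes coincide → loss $0.
$27725: truthful payoff $20102, deviation payoff $0 → loss $20102.
$20975: outcomes coincide → loss $0.
$31010: truthful payoff $16817, deviation payoff $0 → loss $16817.
$30918: truthful payoff $16909, deviation payoff $0 → loss $16909.
$82104: outcomes coincide → loss $0.
Total loss = $20102 + $16817 + $16909 = $53828.

$53828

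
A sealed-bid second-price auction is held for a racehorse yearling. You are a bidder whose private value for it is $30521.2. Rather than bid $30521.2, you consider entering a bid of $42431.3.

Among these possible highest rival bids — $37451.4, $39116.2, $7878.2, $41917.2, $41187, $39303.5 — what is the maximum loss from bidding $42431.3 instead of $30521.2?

$37451.4: truthful gives $0, deviation gives −$6930.2 → loss $6930.2.
$39116.2: truthful gives $0, deviation gives −$8595 → loss $8595.
$7878.2: same outcome either way → loss $0.
$41917.2: truthful gives $0, deviation gives −$11396 → loss $11396.
$41187: truthful gives $0, deviation gives −$10665.8 → loss $10665.8.
$39303.5: truthful gives $0, deviation gives −$8782.3 → loss $8782.3.
Maximum loss: $11396.

$11396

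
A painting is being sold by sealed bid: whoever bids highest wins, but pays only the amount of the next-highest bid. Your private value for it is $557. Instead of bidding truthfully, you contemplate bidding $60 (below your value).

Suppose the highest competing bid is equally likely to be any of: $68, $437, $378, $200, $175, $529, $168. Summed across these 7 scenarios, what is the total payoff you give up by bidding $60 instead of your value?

The deviation costs you only when the competing bid falls strictly between $60 and $557; elsewhere both bids give the same outcome.
$68: truthful payoff $489, deviation payoff $0 → loss $489.
$437: truthful payoff $120, deviation payoff $0 → loss $120.
$378: truthful payoff $179, deviation payoff $0 → loss $179.
$200: truthful payoff $357, deviation payoff $0 → loss $357.
$175: truthful payoff $382, deviation payoff $0 → loss $382.
$529: truthful payoff $28, deviation payoff $0 → loss $28.
$168: truthful payoff $389, deviation payoff $0 → loss $389.
Total loss = $489 + $120 + $179 + $357 + $382 + $28 + $389 = $1944.

$1944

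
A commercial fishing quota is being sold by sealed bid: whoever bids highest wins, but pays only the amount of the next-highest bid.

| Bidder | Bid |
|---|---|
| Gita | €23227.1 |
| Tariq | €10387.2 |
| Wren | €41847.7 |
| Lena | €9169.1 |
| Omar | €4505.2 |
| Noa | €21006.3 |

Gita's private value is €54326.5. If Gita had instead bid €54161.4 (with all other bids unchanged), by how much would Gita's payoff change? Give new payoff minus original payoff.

The highest bid among the other bidders is €41847.7; Gita's bid doesn't change that.
Original bid €23227.1: Gita is not highest (top rival bid is €41847.7); payoff €0.
Alternative bid €54161.4: Gita is highest, pays the top rival bid €41847.7; payoff €54326.5 − €41847.7 = €12478.8.
Change in payoff = €12478.8 − (€0) = €12478.8.

€12478.8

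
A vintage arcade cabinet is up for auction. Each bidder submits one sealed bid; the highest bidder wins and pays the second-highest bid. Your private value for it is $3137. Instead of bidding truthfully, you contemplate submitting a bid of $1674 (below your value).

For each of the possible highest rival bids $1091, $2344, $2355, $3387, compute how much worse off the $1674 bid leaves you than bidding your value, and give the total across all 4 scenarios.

The deviation costs you only when the competing bid falls strictly between $1674 and $3137; elsewhere both bids give the same outcome.
$1091: outcomes coincide → loss $0.
$2344: truthful payoff $793, deviation payoff $0 → loss $793.
$2355: truthful payoff $782, deviation payoff $0 → loss $782.
$3387: outcomes coincide → loss $0.
Total loss = $793 + $782 = $1575.
Because the price is fixed by the runner-up's bid, deviating from your value can only change a good outcome into a bad one — never the reverse.

$1575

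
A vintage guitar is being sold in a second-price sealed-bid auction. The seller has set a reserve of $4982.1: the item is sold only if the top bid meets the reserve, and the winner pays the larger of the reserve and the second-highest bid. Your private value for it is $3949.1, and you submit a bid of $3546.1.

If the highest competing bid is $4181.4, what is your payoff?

$0

Your bid $3546.1 is below the highest competing bid $4181.4, so you lose. Payoff $0.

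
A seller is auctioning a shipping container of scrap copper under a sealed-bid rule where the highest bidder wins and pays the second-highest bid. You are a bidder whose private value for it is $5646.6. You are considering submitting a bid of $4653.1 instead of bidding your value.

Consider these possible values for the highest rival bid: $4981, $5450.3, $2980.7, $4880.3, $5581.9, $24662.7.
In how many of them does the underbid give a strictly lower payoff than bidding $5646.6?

4

The deviation hurts exactly when the highest competing bid lies strictly between $4653.1 and $5646.6 — underbidding then forfeits a profitable win.
$4981: inside the interval → strictly worse (loss $665.6).
$5450.3: inside the interval → strictly worse (loss $196.3).
$2980.7: below both → same outcome either way.
$4880.3: inside the interval → strictly worse (loss $766.3).
$5581.9: inside the interval → strictly worse (loss $64.7).
$24662.7: above both → same outcome either way.
Count: 4.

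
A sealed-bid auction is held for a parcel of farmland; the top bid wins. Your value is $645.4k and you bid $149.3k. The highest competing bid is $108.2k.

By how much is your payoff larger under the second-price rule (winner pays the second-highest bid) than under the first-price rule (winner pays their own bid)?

You have the highest bid, so you win under either rule.
Second-price: pay $108.2k → payoff $537.2k.
First-price: pay your own bid $149.3k → payoff $496.1k.
Difference = $537.2k − ($496.1k) = $41.1k.

$41.1k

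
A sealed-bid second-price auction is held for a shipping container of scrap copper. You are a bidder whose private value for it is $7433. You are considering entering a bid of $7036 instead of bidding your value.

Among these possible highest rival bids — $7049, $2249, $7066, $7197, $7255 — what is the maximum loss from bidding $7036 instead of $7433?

$384

$7049: truthful gives $384, deviation gives $0 → loss $384.
$2249: same outcome either way → loss $0.
$7066: truthful gives $367, deviation gives $0 → loss $367.
$7197: truthful gives $236, deviation gives $0 → loss $236.
$7255: truthful gives $178, deviation gives $0 → loss $178.
Maximum loss: $384.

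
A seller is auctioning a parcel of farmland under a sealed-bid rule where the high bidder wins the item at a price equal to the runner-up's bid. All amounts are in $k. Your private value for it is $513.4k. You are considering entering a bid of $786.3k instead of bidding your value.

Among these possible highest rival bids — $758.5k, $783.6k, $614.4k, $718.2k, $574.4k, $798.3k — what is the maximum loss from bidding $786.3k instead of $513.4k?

$270.2k

$758.5k: truthful gives $0k, deviation gives −$245.1k → loss $245.1k.
$783.6k: truthful gives $0k, deviation gives −$270.2k → loss $270.2k.
$614.4k: truthful gives $0k, deviation gives −$101k → loss $101k.
$718.2k: truthful gives $0k, deviation gives −$204.8k → loss $204.8k.
$574.4k: truthful gives $0k, deviation gives −$61k → loss $61k.
$798.3k: same outcome either way → loss $0k.
Maximum loss: $270.2k.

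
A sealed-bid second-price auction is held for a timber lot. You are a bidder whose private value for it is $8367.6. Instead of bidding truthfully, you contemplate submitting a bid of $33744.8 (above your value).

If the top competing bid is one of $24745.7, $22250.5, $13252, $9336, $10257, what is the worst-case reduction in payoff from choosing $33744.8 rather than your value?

$16378.1

$24745.7: truthful gives $0, deviation gives −$16378.1 → loss $16378.1.
$22250.5: truthful gives $0, deviation gives −$13882.9 → loss $13882.9.
$13252: truthful gives $0, deviation gives −$4884.4 → loss $4884.4.
$9336: truthful gives $0, deviation gives −$968.4 → loss $968.4.
$10257: truthful gives $0, deviation gives −$1889.4 → loss $1889.4.
Maximum loss: $16378.1.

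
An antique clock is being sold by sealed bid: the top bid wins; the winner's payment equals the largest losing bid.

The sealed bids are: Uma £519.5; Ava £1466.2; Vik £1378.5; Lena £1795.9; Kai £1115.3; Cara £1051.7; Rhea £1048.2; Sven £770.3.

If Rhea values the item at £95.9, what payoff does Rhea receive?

Highest bid: Lena at £1795.9, so Lena wins.
Second-highest bid: Ava at £1466.2 — that is the price the winner pays.
Rhea did not win, so Rhea pays nothing and receives nothing: payoff £0.

£0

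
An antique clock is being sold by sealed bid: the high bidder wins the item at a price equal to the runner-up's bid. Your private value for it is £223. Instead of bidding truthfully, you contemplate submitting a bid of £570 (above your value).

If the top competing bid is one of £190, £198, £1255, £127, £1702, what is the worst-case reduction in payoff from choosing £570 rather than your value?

£190: same outcome either way → loss £0.
£198: same outcome either way → loss £0.
£1255: same outcome either way → loss £0.
£127: same outcome either way → loss £0.
£1702: same outcome either way → loss £0.
Maximum loss: £0.

£0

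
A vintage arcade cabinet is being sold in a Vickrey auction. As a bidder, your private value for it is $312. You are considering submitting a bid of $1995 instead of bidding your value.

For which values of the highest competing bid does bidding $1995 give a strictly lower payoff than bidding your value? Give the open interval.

If the competing bid is below $312, both bids win at the same price — no difference.
If it is above $1995, both bids lose — no difference.
If it lies strictly between $312 and $1995, bidding your value loses (payoff 0) while bidding $1995 wins at a price above your value (payoff negative).
So the deviation strictly hurts on the open interval ($312, $1995).

($312, $1995)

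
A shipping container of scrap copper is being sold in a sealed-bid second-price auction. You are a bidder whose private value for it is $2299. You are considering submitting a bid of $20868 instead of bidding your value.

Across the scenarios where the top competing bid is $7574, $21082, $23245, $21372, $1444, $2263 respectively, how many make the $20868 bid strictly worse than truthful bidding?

1

The deviation hurts exactly when the highest competing bid lies strictly between $2299 and $20868 — overbidding then wins at a price above your value.
$7574: inside the interval → strictly worse (loss $5275).
$21082: above both → same outcome either way.
$23245: above both → same outcome either way.
$21372: above both → same outcome either way.
$1444: below both → same outcome either way.
$2263: below both → same outcome either way.
Count: 1.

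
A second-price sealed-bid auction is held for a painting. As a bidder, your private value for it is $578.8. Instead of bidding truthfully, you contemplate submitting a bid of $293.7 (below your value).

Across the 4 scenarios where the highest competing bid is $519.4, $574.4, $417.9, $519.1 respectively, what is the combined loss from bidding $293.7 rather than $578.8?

$284.4

The deviation costs you only when the competing bid falls strictly between $293.7 and $578.8; elsewhere both bids give the same outcome.
$519.4: truthful payoff $59.4, deviation payoff $0 → loss $59.4.
$574.4: truthful payoff $4.4, deviation payoff $0 → loss $4.4.
$417.9: truthful payoff $160.9, deviation payoff $0 → loss $160.9.
$519.1: truthful payoff $59.7, deviation payoff $0 → loss $59.7.
Total loss = $59.4 + $4.4 + $160.9 + $59.7 = $284.4.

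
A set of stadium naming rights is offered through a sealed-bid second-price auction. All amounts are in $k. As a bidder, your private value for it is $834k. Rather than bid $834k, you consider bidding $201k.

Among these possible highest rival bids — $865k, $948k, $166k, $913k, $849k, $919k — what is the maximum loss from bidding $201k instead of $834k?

$0k

$865k: same outcome either way → loss $0k.
$948k: same outcome either way → loss $0k.
$166k: same outcome either way → loss $0k.
$913k: same outcome either way → loss $0k.
$849k: same outcome either way → loss $0k.
$919k: same outcome either way → loss $0k.
Maximum loss: $0k.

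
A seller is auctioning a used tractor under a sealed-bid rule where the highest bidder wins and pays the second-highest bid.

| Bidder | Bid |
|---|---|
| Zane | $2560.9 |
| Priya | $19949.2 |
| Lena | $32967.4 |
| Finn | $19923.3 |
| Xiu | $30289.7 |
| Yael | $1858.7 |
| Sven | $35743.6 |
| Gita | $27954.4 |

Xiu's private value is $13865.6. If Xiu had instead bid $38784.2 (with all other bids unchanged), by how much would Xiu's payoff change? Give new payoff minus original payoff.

−$21878

The highest bid among the other bidders is $35743.6; Xiu's bid doesn't change that.
Original bid $30289.7: Xiu is not highest (top rival bid is $35743.6); payoff $0.
Alternative bid $38784.2: Xiu is highest, pays the top rival bid $35743.6; payoff $13865.6 − $35743.6 = −$21878.
Change in payoff = −$21878 − ($0) = −$21878.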